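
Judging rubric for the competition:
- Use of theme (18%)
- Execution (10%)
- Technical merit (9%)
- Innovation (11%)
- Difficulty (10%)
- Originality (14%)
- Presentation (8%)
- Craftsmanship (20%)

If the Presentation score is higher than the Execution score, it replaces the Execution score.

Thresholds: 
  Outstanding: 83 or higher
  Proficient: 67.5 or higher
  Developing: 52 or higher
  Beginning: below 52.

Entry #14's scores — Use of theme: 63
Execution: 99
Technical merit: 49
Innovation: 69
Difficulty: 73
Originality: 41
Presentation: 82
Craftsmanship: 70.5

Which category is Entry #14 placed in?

Presentation (82) ≤ Execution (99), so Execution stays at 99.
Weighted total:
  Use of theme 63 × 0.18 = 11.34
  Execution 99 × 0.1 = 9.9
  Technical merit 49 × 0.09 = 4.41
  Innovation 69 × 0.11 = 7.59
  Difficulty 73 × 0.1 = 7.3
  Originality 41 × 0.14 = 5.74
  Presentation 82 × 0.08 = 6.56
  Craftsmanship 70.5 × 0.2 = 14.1
Sum = 66.94
66.94 is ≥ 52 and < 67.5 → Developing

Developing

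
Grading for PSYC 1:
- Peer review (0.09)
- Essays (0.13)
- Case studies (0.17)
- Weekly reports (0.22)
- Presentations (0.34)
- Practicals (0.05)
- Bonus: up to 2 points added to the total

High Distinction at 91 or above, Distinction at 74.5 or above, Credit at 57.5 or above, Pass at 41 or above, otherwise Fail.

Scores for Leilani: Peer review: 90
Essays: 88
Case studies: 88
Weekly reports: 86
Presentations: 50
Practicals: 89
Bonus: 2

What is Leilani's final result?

Weighted total:
  Peer review 90 × 0.09 = 8.1
  Essays 88 × 0.13 = 11.44
  Case studies 88 × 0.17 = 14.96
  Weekly reports 86 × 0.22 = 18.92
  Presentations 50 × 0.34 = 17
  Practicals 89 × 0.05 = 4.45
Sum = 74.87
Bonus: 74.87 + 2 = 76.87
76.87 is ≥ 74.5 and < 91 → Distinction

Distinction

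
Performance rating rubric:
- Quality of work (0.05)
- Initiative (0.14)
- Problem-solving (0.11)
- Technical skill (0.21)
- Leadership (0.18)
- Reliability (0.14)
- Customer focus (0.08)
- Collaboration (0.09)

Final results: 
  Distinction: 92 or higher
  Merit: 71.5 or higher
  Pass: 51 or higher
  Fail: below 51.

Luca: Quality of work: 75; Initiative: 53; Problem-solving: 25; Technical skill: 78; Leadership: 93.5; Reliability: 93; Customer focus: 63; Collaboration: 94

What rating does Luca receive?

Merit

Weighted total:
  Quality of work 75 × 0.05 = 3.75
  Initiative 53 × 0.14 = 7.42
  Problem-solving 25 × 0.11 = 2.75
  Technical skill 78 × 0.21 = 16.38
  Leadership 93.5 × 0.18 = 16.83
  Reliability 93 × 0.14 = 13.02
  Customer focus 63 × 0.08 = 5.04
  Collaboration 94 × 0.09 = 8.46
Sum = 73.65
73.65 is ≥ 71.5 and < 92 → Merit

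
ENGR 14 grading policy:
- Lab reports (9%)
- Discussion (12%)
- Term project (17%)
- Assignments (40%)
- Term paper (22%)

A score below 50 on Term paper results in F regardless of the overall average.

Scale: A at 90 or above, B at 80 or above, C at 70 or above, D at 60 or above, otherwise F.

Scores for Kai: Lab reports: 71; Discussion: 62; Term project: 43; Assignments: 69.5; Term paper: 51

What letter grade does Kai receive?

Term paper score 51 ≥ 50: minimum met.
Weighted total:
  Lab reports 71 × 0.09 = 6.39
  Discussion 62 × 0.12 = 7.44
  Term project 43 × 0.17 = 7.31
  Assignments 69.5 × 0.4 = 27.8
  Term paper 51 × 0.22 = 11.22
Sum = 60.16
60.16 is ≥ 60 and < 70 → D

D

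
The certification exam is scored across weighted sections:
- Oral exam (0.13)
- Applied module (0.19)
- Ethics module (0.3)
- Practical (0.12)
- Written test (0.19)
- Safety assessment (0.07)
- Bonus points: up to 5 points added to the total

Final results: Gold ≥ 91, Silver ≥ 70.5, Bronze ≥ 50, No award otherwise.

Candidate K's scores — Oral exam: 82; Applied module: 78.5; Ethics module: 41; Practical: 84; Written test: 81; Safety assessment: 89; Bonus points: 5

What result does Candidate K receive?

Silver

Weighted total:
  Oral exam 82 × 0.13 = 10.66
  Applied module 78.5 × 0.19 = 14.915
  Ethics module 41 × 0.3 = 12.3
  Practical 84 × 0.12 = 10.08
  Written test 81 × 0.19 = 15.39
  Safety assessment 89 × 0.07 = 6.23
Sum = 69.575
Bonus points: 69.575 + 5 = 74.575
74.575 is ≥ 70.5 and < 91 → Silver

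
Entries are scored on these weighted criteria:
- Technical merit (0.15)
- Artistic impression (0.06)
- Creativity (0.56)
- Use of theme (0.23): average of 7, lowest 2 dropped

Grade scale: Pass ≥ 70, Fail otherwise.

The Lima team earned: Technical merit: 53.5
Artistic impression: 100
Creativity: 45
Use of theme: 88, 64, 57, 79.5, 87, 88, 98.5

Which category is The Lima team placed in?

Use of theme: drop 57, 64 → average of remaining 5 = 441/5 = 88.2
Weighted total:
  Technical merit 53.5 × 0.15 = 8.025
  Artistic impression 100 × 0.06 = 6
  Creativity 45 × 0.56 = 25.2
  Use of theme 88.2 × 0.23 = 20.286
Sum = 59.511
59.511 < 70 → Fail

Fail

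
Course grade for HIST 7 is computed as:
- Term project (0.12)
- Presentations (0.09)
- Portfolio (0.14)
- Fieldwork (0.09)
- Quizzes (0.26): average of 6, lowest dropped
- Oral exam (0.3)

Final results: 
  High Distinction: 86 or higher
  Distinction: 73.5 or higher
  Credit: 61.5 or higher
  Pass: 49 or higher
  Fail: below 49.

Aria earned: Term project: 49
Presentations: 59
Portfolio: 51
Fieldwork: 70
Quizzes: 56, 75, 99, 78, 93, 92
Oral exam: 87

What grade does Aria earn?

Quizzes: drop 56 → average of remaining 5 = 437/5 = 87.4
Weighted total:
  Term project 49 × 0.12 = 5.88
  Presentations 59 × 0.09 = 5.31
  Portfolio 51 × 0.14 = 7.14
  Fieldwork 70 × 0.09 = 6.3
  Quizzes 87.4 × 0.26 = 22.724
  Oral exam 87 × 0.3 = 26.1
Sum = 73.454
73.454 is ≥ 61.5 and < 73.5 → Credit

Credit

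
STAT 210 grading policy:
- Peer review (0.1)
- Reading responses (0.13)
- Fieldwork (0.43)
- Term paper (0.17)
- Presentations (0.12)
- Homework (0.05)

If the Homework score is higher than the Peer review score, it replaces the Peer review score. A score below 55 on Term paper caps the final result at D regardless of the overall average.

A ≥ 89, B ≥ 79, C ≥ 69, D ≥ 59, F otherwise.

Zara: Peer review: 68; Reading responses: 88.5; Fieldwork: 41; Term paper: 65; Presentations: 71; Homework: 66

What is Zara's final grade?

Homework (66) ≤ Peer review (68), so Peer review stays at 68.
Term paper score 65 ≥ 55: minimum met.
Weighted total:
  Peer review 68 × 0.1 = 6.8
  Reading responses 88.5 × 0.13 = 11.505
  Fieldwork 41 × 0.43 = 17.63
  Term paper 65 × 0.17 = 11.05
  Presentations 71 × 0.12 = 8.52
  Homework 66 × 0.05 = 3.3
Sum = 58.805
58.805 < 59 → F

F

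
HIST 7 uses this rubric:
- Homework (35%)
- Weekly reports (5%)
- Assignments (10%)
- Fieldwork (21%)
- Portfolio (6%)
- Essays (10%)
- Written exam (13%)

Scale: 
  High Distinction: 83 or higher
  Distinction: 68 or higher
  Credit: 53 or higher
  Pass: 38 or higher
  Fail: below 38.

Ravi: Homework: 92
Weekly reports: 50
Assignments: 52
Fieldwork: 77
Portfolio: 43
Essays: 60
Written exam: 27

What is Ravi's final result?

Weighted total:
  Homework 92 × 0.35 = 32.2
  Weekly reports 50 × 0.05 = 2.5
  Assignments 52 × 0.1 = 5.2
  Fieldwork 77 × 0.21 = 16.17
  Portfolio 43 × 0.06 = 2.58
  Essays 60 × 0.1 = 6
  Written exam 27 × 0.13 = 3.51
Sum = 68.16
68.16 is ≥ 68 and < 83 → Distinction

Distinction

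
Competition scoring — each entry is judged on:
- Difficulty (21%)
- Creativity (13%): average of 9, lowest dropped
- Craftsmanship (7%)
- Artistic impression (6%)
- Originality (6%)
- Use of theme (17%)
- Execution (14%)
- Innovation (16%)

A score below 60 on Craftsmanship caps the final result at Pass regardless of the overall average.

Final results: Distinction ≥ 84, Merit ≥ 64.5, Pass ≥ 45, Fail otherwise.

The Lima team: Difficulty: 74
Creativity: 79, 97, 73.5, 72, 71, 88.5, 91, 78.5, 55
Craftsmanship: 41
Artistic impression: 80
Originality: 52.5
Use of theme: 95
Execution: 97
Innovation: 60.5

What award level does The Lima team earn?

Pass

Creativity: drop 55 → average of remaining 8 = 650.5/8 = 81.3125
Craftsmanship score 41 < 60: minimum not met.
Weighted total:
  Difficulty 74 × 0.21 = 15.54
  Creativity 81.3125 × 0.13 = 10.570625
  Craftsmanship 41 × 0.07 = 2.87
  Artistic impression 80 × 0.06 = 4.8
  Originality 52.5 × 0.06 = 3.15
  Use of theme 95 × 0.17 = 16.15
  Execution 97 × 0.14 = 13.58
  Innovation 60.5 × 0.16 = 9.68
Sum = 76.340625
76.340625 would be Merit; cap at Pass applies → Pass.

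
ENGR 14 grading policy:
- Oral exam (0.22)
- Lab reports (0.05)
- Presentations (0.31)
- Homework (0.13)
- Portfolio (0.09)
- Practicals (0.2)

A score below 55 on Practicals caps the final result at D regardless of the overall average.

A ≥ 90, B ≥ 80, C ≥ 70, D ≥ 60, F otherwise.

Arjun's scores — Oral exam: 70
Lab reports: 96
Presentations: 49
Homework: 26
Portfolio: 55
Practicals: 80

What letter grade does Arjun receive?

Practicals score 80 ≥ 55: minimum met.
Weighted total:
  Oral exam 70 × 0.22 = 15.4
  Lab reports 96 × 0.05 = 4.8
  Presentations 49 × 0.31 = 15.19
  Homework 26 × 0.13 = 3.38
  Portfolio 55 × 0.09 = 4.95
  Practicals 80 × 0.2 = 16
Sum = 59.72
59.72 < 60 → F

F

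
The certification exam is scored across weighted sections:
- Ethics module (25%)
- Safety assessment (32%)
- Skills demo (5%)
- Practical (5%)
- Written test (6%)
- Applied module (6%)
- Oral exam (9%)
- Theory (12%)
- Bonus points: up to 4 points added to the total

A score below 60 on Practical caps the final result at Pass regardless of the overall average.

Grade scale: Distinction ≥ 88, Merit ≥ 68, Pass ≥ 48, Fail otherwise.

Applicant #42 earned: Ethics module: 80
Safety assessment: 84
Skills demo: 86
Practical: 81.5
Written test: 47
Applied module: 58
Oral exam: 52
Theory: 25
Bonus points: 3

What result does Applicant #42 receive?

Merit

Practical score 81.5 ≥ 60: minimum met.
Weighted total:
  Ethics module 80 × 0.25 = 20
  Safety assessment 84 × 0.32 = 26.88
  Skills demo 86 × 0.05 = 4.3
  Practical 81.5 × 0.05 = 4.075
  Written test 47 × 0.06 = 2.82
  Applied module 58 × 0.06 = 3.48
  Oral exam 52 × 0.09 = 4.68
  Theory 25 × 0.12 = 3
Sum = 69.235
Bonus points: 69.235 + 3 = 72.235
72.235 is ≥ 68 and < 88 → Merit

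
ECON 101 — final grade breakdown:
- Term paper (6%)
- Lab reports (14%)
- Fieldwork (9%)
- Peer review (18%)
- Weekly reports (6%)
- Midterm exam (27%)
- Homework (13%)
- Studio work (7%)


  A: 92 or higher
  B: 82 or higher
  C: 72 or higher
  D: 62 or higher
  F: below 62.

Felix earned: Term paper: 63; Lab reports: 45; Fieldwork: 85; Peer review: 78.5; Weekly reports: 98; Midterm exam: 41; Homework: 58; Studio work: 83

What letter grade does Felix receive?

Weighted total:
  Term paper 63 × 0.06 = 3.78
  Lab reports 45 × 0.14 = 6.3
  Fieldwork 85 × 0.09 = 7.65
  Peer review 78.5 × 0.18 = 14.13
  Weekly reports 98 × 0.06 = 5.88
  Midterm exam 41 × 0.27 = 11.07
  Homework 58 × 0.13 = 7.54
  Studio work 83 × 0.07 = 5.81
Sum = 62.16
62.16 is ≥ 62 and < 72 → D

D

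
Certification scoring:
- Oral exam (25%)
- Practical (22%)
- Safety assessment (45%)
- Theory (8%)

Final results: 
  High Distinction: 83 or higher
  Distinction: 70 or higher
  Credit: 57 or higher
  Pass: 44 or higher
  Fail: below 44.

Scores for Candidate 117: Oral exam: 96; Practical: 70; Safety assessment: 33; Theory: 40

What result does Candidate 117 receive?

Weighted total:
  Oral exam 96 × 0.25 = 24
  Practical 70 × 0.22 = 15.4
  Safety assessment 33 × 0.45 = 14.85
  Theory 40 × 0.08 = 3.2
Sum = 57.45
57.45 is ≥ 57 and < 70 → Credit

Credit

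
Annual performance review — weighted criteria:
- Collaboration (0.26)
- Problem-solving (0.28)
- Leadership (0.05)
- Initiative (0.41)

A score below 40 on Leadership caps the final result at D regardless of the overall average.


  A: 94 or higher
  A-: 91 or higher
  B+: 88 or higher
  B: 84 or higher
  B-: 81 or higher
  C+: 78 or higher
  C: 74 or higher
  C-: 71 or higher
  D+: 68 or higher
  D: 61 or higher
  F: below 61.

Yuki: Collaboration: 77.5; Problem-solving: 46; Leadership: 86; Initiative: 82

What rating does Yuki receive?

Leadership score 86 ≥ 40: minimum met.
Weighted total:
  Collaboration 77.5 × 0.26 = 20.15
  Problem-solving 46 × 0.28 = 12.88
  Leadership 86 × 0.05 = 4.3
  Initiative 82 × 0.41 = 33.62
Sum = 70.95
70.95 is ≥ 68 and < 71 → D+

D+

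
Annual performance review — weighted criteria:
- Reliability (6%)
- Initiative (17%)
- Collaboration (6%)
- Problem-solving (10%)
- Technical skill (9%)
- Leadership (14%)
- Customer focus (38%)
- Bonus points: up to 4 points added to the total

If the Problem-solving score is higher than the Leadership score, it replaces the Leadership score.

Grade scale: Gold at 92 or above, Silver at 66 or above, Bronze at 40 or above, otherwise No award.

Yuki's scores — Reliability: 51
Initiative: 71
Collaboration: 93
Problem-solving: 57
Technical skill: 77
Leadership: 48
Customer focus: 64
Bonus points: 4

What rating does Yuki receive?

Silver

Problem-solving (57) > Leadership (48), so Leadership counts as 57.
Weighted total:
  Reliability 51 × 0.06 = 3.06
  Initiative 71 × 0.17 = 12.07
  Collaboration 93 × 0.06 = 5.58
  Problem-solving 57 × 0.1 = 5.7
  Technical skill 77 × 0.09 = 6.93
  Leadership 57 × 0.14 = 7.98
  Customer focus 64 × 0.38 = 24.32
Sum = 65.64
Bonus points: 65.64 + 4 = 69.64
69.64 is ≥ 66 and < 92 → Silver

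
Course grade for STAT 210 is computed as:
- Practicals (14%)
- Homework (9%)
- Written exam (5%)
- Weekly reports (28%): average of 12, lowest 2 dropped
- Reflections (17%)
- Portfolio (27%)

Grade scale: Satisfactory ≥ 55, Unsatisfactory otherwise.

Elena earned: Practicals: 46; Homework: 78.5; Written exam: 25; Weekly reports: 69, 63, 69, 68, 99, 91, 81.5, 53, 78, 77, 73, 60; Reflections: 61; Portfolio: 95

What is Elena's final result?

Satisfactory

Weekly reports: drop 53, 60 → average of remaining 10 = 768.5/10 = 76.85
Weighted total:
  Practicals 46 × 0.14 = 6.44
  Homework 78.5 × 0.09 = 7.065
  Written exam 25 × 0.05 = 1.25
  Weekly reports 76.85 × 0.28 = 21.518
  Reflections 61 × 0.17 = 10.37
  Portfolio 95 × 0.27 = 25.65
Sum = 72.293
72.293 ≥ 55 → Satisfactory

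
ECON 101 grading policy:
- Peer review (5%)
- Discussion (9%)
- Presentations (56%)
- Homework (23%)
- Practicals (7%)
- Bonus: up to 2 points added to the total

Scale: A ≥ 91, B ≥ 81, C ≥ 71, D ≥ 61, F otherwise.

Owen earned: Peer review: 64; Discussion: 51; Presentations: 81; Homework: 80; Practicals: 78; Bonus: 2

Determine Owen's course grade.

Weighted total:
  Peer review 64 × 0.05 = 3.2
  Discussion 51 × 0.09 = 4.59
  Presentations 81 × 0.56 = 45.36
  Homework 80 × 0.23 = 18.4
  Practicals 78 × 0.07 = 5.46
Sum = 77.01
Bonus: 77.01 + 2 = 79.01
79.01 is ≥ 71 and < 81 → C

C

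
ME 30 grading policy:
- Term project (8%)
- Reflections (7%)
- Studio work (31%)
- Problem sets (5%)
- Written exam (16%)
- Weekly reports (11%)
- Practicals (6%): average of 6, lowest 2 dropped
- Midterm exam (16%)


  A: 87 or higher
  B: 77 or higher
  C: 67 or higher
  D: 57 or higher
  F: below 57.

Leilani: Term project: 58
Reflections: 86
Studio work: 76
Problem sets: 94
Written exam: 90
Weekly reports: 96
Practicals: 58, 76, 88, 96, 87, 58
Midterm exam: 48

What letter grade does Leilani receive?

Practicals: drop 58, 58 → average of remaining 4 = 347/4 = 86.75
Weighted total:
  Term project 58 × 0.08 = 4.64
  Reflections 86 × 0.07 = 6.02
  Studio work 76 × 0.31 = 23.56
  Problem sets 94 × 0.05 = 4.7
  Written exam 90 × 0.16 = 14.4
  Weekly reports 96 × 0.11 = 10.56
  Practicals 86.75 × 0.06 = 5.205
  Midterm exam 48 × 0.16 = 7.68
Sum = 76.765
76.765 is ≥ 67 and < 77 → C

C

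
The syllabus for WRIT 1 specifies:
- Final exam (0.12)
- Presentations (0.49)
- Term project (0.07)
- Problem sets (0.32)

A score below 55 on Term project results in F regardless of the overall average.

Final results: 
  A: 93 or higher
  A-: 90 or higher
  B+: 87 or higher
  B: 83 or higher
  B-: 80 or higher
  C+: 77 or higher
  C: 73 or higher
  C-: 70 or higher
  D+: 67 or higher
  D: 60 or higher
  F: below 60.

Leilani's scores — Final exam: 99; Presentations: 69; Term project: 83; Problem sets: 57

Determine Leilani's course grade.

D+

Term project score 83 ≥ 55: minimum met.
Weighted total:
  Final exam 99 × 0.12 = 11.88
  Presentations 69 × 0.49 = 33.81
  Term project 83 × 0.07 = 5.81
  Problem sets 57 × 0.32 = 18.24
Sum = 69.74
69.74 is ≥ 67 and < 70 → D+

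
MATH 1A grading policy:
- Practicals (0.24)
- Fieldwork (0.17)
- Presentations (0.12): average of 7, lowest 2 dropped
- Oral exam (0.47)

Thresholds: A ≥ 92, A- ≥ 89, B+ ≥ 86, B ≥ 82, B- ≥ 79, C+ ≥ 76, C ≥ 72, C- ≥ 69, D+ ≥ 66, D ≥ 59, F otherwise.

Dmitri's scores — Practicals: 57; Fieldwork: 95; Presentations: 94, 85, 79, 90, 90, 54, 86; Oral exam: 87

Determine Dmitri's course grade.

Presentations: drop 54, 79 → average of remaining 5 = 445/5 = 89
Weighted total:
  Practicals 57 × 0.24 = 13.68
  Fieldwork 95 × 0.17 = 16.15
  Presentations 89 × 0.12 = 10.68
  Oral exam 87 × 0.47 = 40.89
Sum = 81.4
81.4 is ≥ 79 and < 82 → B-

B-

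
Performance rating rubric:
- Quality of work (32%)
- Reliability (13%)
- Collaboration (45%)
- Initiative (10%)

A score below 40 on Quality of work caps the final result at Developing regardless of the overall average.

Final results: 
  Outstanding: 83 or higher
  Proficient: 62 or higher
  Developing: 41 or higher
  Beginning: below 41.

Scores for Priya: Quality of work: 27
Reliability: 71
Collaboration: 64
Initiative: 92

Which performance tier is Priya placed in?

Developing

Quality of work score 27 < 40: minimum not met.
Weighted total:
  Quality of work 27 × 0.32 = 8.64
  Reliability 71 × 0.13 = 9.23
  Collaboration 64 × 0.45 = 28.8
  Initiative 92 × 0.1 = 9.2
Sum = 55.87
55.87 would be Developing; cap at Developing applies → Developing.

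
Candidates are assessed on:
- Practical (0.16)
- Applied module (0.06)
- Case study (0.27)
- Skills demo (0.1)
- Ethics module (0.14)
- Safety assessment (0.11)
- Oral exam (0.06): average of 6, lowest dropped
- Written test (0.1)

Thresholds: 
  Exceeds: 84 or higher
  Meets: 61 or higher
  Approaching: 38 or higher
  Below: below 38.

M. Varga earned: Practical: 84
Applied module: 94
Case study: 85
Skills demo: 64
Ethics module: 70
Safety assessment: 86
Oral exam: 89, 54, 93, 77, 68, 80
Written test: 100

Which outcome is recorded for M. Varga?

Oral exam: drop 54 → average of remaining 5 = 407/5 = 81.4
Weighted total:
  Practical 84 × 0.16 = 13.44
  Applied module 94 × 0.06 = 5.64
  Case study 85 × 0.27 = 22.95
  Skills demo 64 × 0.1 = 6.4
  Ethics module 70 × 0.14 = 9.8
  Safety assessment 86 × 0.11 = 9.46
  Oral exam 81.4 × 0.06 = 4.884
  Written test 100 × 0.1 = 10
Sum = 82.574
82.574 is ≥ 61 and < 84 → Meets

Meets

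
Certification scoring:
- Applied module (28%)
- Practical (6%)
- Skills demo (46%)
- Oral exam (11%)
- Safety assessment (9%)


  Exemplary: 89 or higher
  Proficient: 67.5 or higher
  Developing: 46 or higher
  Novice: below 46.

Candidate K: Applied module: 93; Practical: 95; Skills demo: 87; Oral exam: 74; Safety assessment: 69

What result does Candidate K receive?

Proficient

Weighted total:
  Applied module 93 × 0.28 = 26.04
  Practical 95 × 0.06 = 5.7
  Skills demo 87 × 0.46 = 40.02
  Oral exam 74 × 0.11 = 8.14
  Safety assessment 69 × 0.09 = 6.21
Sum = 86.11
86.11 is ≥ 67.5 and < 89 → Proficient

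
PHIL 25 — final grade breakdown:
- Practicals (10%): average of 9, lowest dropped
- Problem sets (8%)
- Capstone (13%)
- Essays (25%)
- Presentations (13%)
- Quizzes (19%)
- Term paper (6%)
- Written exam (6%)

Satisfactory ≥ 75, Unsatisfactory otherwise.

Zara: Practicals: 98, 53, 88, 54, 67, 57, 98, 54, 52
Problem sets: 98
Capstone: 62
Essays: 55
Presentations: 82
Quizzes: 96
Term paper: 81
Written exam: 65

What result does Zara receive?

Practicals: drop 52 → average of remaining 8 = 569/8 = 71.125
Weighted total:
  Practicals 71.125 × 0.1 = 7.1125
  Problem sets 98 × 0.08 = 7.84
  Capstone 62 × 0.13 = 8.06
  Essays 55 × 0.25 = 13.75
  Presentations 82 × 0.13 = 10.66
  Quizzes 96 × 0.19 = 18.24
  Term paper 81 × 0.06 = 4.86
  Written exam 65 × 0.06 = 3.9
Sum = 74.4225
74.4225 < 75 → Unsatisfactory

Unsatisfactory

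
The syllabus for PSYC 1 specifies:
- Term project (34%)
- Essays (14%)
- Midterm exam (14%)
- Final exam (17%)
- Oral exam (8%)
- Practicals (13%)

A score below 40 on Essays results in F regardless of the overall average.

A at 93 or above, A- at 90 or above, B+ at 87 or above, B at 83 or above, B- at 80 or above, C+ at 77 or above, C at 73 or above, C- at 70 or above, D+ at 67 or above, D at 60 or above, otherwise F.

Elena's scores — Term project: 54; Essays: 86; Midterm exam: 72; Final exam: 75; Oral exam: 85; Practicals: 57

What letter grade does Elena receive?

Essays score 86 ≥ 40: minimum met.
Weighted total:
  Term project 54 × 0.34 = 18.36
  Essays 86 × 0.14 = 12.04
  Midterm exam 72 × 0.14 = 10.08
  Final exam 75 × 0.17 = 12.75
  Oral exam 85 × 0.08 = 6.8
  Practicals 57 × 0.13 = 7.41
Sum = 67.44
67.44 is ≥ 67 and < 70 → D+

D+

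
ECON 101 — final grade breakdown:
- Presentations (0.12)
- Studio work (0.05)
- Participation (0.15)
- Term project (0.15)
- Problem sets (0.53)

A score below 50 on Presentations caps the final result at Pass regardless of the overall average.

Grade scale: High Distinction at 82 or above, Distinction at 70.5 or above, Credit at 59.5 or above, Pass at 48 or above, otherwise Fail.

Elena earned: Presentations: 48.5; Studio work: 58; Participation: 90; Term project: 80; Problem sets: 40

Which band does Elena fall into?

Presentations score 48.5 < 50: minimum not met.
Weighted total:
  Presentations 48.5 × 0.12 = 5.82
  Studio work 58 × 0.05 = 2.9
  Participation 90 × 0.15 = 13.5
  Term project 80 × 0.15 = 12
  Problem sets 40 × 0.53 = 21.2
Sum = 55.42
55.42 would be Pass; cap at Pass applies → Pass.

Pass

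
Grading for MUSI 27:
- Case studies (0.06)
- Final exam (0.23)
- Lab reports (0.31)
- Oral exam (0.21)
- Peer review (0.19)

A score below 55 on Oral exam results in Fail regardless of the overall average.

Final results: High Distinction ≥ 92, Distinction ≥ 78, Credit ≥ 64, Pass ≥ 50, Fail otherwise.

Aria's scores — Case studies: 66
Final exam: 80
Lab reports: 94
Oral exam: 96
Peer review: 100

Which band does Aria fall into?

Distinction

Oral exam score 96 ≥ 55: minimum met.
Weighted total:
  Case studies 66 × 0.06 = 3.96
  Final exam 80 × 0.23 = 18.4
  Lab reports 94 × 0.31 = 29.14
  Oral exam 96 × 0.21 = 20.16
  Peer review 100 × 0.19 = 19
Sum = 90.66
90.66 is ≥ 78 and < 92 → Distinction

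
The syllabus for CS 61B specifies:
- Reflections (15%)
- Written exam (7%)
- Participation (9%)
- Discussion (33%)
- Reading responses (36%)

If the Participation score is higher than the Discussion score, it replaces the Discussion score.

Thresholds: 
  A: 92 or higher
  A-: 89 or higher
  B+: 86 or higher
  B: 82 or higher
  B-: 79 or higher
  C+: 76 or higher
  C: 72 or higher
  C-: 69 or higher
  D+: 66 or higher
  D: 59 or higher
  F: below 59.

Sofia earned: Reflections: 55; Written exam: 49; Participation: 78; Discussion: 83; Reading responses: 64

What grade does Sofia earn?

C-

Participation (78) ≤ Discussion (83), so Discussion stays at 83.
Weighted total:
  Reflections 55 × 0.15 = 8.25
  Written exam 49 × 0.07 = 3.43
  Participation 78 × 0.09 = 7.02
  Discussion 83 × 0.33 = 27.39
  Reading responses 64 × 0.36 = 23.04
Sum = 69.13
69.13 is ≥ 69 and < 72 → C-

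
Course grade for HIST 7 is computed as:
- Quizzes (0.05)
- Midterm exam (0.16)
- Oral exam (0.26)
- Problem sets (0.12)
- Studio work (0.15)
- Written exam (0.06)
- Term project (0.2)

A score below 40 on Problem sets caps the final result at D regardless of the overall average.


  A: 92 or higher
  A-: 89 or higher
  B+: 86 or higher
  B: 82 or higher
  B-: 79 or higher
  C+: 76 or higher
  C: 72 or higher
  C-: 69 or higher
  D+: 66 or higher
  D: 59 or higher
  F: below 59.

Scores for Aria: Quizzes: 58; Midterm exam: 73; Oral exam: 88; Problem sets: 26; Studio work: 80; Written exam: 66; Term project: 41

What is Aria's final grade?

D

Problem sets score 26 < 40: minimum not met.
Weighted total:
  Quizzes 58 × 0.05 = 2.9
  Midterm exam 73 × 0.16 = 11.68
  Oral exam 88 × 0.26 = 22.88
  Problem sets 26 × 0.12 = 3.12
  Studio work 80 × 0.15 = 12
  Written exam 66 × 0.06 = 3.96
  Term project 41 × 0.2 = 8.2
Sum = 64.74
64.74 would be D; cap at D applies → D.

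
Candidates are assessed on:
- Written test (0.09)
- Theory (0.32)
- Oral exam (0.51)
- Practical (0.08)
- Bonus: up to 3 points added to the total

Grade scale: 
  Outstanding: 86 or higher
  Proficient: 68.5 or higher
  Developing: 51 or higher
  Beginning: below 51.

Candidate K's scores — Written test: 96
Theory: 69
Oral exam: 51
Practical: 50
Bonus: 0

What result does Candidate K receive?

Weighted total:
  Written test 96 × 0.09 = 8.64
  Theory 69 × 0.32 = 22.08
  Oral exam 51 × 0.51 = 26.01
  Practical 50 × 0.08 = 4
Sum = 60.73
Bonus: 60.73 + 0 = 60.73
60.73 is ≥ 51 and < 68.5 → Developing

Developing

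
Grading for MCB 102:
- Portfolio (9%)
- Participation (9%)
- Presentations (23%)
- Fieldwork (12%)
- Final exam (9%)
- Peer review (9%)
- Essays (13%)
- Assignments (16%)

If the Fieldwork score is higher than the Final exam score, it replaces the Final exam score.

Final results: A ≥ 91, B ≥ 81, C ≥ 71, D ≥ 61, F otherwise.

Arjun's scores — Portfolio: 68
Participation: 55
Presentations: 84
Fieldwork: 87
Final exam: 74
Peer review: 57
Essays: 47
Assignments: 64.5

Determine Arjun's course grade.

Fieldwork (87) > Final exam (74), so Final exam counts as 87.
Weighted total:
  Portfolio 68 × 0.09 = 6.12
  Participation 55 × 0.09 = 4.95
  Presentations 84 × 0.23 = 19.32
  Fieldwork 87 × 0.12 = 10.44
  Final exam 87 × 0.09 = 7.83
  Peer review 57 × 0.09 = 5.13
  Essays 47 × 0.13 = 6.11
  Assignments 64.5 × 0.16 = 10.32
Sum = 70.22
70.22 is ≥ 61 and < 71 → D

D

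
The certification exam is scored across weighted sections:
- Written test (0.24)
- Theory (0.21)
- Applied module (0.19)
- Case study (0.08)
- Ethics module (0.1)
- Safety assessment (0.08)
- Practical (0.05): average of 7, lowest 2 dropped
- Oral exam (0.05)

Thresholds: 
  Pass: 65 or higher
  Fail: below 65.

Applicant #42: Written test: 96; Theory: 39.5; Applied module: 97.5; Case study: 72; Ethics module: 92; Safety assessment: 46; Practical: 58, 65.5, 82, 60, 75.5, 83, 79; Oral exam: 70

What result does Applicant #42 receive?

Practical: drop 58, 60 → average of remaining 5 = 385/5 = 77
Weighted total:
  Written test 96 × 0.24 = 23.04
  Theory 39.5 × 0.21 = 8.295
  Applied module 97.5 × 0.19 = 18.525
  Case study 72 × 0.08 = 5.76
  Ethics module 92 × 0.1 = 9.2
  Safety assessment 46 × 0.08 = 3.68
  Practical 77 × 0.05 = 3.85
  Oral exam 70 × 0.05 = 3.5
Sum = 75.85
75.85 ≥ 65 → Pass

Pass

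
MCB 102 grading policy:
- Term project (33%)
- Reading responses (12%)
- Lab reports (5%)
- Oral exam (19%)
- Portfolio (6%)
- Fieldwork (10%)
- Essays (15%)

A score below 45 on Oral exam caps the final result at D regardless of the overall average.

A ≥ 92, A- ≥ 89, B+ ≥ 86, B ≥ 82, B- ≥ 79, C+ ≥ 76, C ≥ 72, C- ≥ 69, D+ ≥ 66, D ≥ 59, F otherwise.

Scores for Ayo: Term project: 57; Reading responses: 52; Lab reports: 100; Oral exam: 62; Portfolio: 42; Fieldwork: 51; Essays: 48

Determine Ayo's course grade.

Oral exam score 62 ≥ 45: minimum met.
Weighted total:
  Term project 57 × 0.33 = 18.81
  Reading responses 52 × 0.12 = 6.24
  Lab reports 100 × 0.05 = 5
  Oral exam 62 × 0.19 = 11.78
  Portfolio 42 × 0.06 = 2.52
  Fieldwork 51 × 0.1 = 5.1
  Essays 48 × 0.15 = 7.2
Sum = 56.65
56.65 < 59 → F

F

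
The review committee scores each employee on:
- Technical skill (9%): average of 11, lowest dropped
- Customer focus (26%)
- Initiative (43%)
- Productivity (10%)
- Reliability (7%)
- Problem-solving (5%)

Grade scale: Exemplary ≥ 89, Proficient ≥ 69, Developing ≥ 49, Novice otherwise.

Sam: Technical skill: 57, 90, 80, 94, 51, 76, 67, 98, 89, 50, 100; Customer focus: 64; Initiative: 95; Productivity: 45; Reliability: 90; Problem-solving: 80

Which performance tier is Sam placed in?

Proficient

Technical skill: drop 50 → average of remaining 10 = 802/10 = 80.2
Weighted total:
  Technical skill 80.2 × 0.09 = 7.218
  Customer focus 64 × 0.26 = 16.64
  Initiative 95 × 0.43 = 40.85
  Productivity 45 × 0.1 = 4.5
  Reliability 90 × 0.07 = 6.3
  Problem-solving 80 × 0.05 = 4
Sum = 79.508
79.508 is ≥ 69 and < 89 → Proficient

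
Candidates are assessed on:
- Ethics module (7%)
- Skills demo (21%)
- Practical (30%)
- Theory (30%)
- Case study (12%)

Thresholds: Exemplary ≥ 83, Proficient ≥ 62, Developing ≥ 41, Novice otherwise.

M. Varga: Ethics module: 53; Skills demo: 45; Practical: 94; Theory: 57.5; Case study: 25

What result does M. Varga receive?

Developing

Weighted total:
  Ethics module 53 × 0.07 = 3.71
  Skills demo 45 × 0.21 = 9.45
  Practical 94 × 0.3 = 28.2
  Theory 57.5 × 0.3 = 17.25
  Case study 25 × 0.12 = 3
Sum = 61.61
61.61 is ≥ 41 and < 62 → Developing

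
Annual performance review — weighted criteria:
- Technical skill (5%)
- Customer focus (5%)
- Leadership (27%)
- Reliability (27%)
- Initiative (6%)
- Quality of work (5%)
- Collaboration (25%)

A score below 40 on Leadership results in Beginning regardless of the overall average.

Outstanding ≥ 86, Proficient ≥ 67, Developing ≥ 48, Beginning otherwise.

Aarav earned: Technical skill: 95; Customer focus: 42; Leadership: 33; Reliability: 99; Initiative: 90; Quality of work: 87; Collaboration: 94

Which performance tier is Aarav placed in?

Beginning

Leadership score 33 < 40: minimum not met.
Weighted total:
  Technical skill 95 × 0.05 = 4.75
  Customer focus 42 × 0.05 = 2.1
  Leadership 33 × 0.27 = 8.91
  Reliability 99 × 0.27 = 26.73
  Initiative 90 × 0.06 = 5.4
  Quality of work 87 × 0.05 = 4.35
  Collaboration 94 × 0.25 = 23.5
Sum = 75.74
Because the Leadership minimum was not met, the result is Beginning.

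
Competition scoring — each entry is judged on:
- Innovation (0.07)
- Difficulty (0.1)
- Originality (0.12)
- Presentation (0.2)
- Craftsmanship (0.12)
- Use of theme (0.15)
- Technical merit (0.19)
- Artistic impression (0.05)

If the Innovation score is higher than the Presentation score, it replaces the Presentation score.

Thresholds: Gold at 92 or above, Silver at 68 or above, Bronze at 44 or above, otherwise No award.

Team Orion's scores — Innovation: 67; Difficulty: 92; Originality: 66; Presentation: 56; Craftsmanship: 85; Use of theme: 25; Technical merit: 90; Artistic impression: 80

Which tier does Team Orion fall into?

Silver

Innovation (67) > Presentation (56), so Presentation counts as 67.
Weighted total:
  Innovation 67 × 0.07 = 4.69
  Difficulty 92 × 0.1 = 9.2
  Originality 66 × 0.12 = 7.92
  Presentation 67 × 0.2 = 13.4
  Craftsmanship 85 × 0.12 = 10.2
  Use of theme 25 × 0.15 = 3.75
  Technical merit 90 × 0.19 = 17.1
  Artistic impression 80 × 0.05 = 4
Sum = 70.26
70.26 is ≥ 68 and < 92 → Silver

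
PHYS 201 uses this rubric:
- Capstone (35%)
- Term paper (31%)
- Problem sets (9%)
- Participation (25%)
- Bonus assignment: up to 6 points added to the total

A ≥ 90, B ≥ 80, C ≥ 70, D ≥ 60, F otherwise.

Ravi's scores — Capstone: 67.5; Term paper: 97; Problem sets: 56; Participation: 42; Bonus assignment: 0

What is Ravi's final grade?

D

Weighted total:
  Capstone 67.5 × 0.35 = 23.625
  Term paper 97 × 0.31 = 30.07
  Problem sets 56 × 0.09 = 5.04
  Participation 42 × 0.25 = 10.5
Sum = 69.235
Bonus assignment: 69.235 + 0 = 69.235
69.235 is ≥ 60 and < 70 → D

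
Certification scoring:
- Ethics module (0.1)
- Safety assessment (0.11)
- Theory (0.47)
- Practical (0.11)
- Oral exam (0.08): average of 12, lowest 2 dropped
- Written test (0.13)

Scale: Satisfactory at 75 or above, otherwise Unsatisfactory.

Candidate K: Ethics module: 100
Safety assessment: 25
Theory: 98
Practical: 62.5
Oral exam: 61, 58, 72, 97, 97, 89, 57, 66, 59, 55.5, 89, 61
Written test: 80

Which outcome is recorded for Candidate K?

Satisfactory

Oral exam: drop 55.5, 57 → average of remaining 10 = 749/10 = 74.9
Weighted total:
  Ethics module 100 × 0.1 = 10
  Safety assessment 25 × 0.11 = 2.75
  Theory 98 × 0.47 = 46.06
  Practical 62.5 × 0.11 = 6.875
  Oral exam 74.9 × 0.08 = 5.992
  Written test 80 × 0.13 = 10.4
Sum = 82.077
82.077 ≥ 75 → Satisfactory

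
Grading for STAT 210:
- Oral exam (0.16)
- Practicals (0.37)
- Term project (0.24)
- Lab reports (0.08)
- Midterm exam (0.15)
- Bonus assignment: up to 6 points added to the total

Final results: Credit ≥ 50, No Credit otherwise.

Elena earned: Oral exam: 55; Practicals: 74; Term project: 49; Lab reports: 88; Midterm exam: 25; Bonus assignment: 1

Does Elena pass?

Credit

Weighted total:
  Oral exam 55 × 0.16 = 8.8
  Practicals 74 × 0.37 = 27.38
  Term project 49 × 0.24 = 11.76
  Lab reports 88 × 0.08 = 7.04
  Midterm exam 25 × 0.15 = 3.75
Sum = 58.73
Bonus assignment: 58.73 + 1 = 59.73
59.73 ≥ 50 → Credit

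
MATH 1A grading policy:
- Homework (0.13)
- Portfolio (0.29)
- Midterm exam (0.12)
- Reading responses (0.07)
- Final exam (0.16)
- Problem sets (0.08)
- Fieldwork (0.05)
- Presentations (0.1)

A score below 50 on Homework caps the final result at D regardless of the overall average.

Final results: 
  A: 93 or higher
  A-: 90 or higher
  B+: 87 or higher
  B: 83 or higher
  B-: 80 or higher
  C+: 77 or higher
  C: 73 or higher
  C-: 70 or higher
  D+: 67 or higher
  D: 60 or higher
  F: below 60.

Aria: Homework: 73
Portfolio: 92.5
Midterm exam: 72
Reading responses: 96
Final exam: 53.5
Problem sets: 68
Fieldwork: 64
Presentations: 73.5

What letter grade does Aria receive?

Homework score 73 ≥ 50: minimum met.
Weighted total:
  Homework 73 × 0.13 = 9.49
  Portfolio 92.5 × 0.29 = 26.825
  Midterm exam 72 × 0.12 = 8.64
  Reading responses 96 × 0.07 = 6.72
  Final exam 53.5 × 0.16 = 8.56
  Problem sets 68 × 0.08 = 5.44
  Fieldwork 64 × 0.05 = 3.2
  Presentations 73.5 × 0.1 = 7.35
Sum = 76.225
76.225 is ≥ 73 and < 77 → C

C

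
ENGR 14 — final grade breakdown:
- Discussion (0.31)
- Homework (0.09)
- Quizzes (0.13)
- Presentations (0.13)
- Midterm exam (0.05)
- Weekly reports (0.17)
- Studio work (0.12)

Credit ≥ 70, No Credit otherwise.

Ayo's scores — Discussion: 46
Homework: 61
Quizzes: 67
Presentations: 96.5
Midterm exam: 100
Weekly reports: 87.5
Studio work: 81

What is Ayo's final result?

Weighted total:
  Discussion 46 × 0.31 = 14.26
  Homework 61 × 0.09 = 5.49
  Quizzes 67 × 0.13 = 8.71
  Presentations 96.5 × 0.13 = 12.545
  Midterm exam 100 × 0.05 = 5
  Weekly reports 87.5 × 0.17 = 14.875
  Studio work 81 × 0.12 = 9.72
Sum = 70.6
70.6 ≥ 70 → Credit

Credit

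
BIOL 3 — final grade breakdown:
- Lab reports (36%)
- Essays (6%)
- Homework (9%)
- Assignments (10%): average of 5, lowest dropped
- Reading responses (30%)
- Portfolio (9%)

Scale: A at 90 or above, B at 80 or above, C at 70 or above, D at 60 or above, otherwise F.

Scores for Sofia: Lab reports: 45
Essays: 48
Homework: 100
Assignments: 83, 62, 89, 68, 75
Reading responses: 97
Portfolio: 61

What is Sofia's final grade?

Assignments: drop 62 → average of remaining 4 = 315/4 = 78.75
Weighted total:
  Lab reports 45 × 0.36 = 16.2
  Essays 48 × 0.06 = 2.88
  Homework 100 × 0.09 = 9
  Assignments 78.75 × 0.1 = 7.875
  Reading responses 97 × 0.3 = 29.1
  Portfolio 61 × 0.09 = 5.49
Sum = 70.545
70.545 is ≥ 70 and < 80 → C

C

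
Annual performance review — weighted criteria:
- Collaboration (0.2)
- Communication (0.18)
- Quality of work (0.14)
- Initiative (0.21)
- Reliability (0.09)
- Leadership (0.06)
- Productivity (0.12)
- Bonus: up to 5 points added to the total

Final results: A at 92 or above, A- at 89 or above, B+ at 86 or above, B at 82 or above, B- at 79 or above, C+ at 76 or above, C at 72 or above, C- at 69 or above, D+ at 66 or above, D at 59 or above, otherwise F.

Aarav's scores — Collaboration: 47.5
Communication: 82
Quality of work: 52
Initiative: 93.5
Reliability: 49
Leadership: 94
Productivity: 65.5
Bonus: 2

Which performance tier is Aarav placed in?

Weighted total:
  Collaboration 47.5 × 0.2 = 9.5
  Communication 82 × 0.18 = 14.76
  Quality of work 52 × 0.14 = 7.28
  Initiative 93.5 × 0.21 = 19.635
  Reliability 49 × 0.09 = 4.41
  Leadership 94 × 0.06 = 5.64
  Productivity 65.5 × 0.12 = 7.86
Sum = 69.085
Bonus: 69.085 + 2 = 71.085
71.085 is ≥ 69 and < 72 → C-

C-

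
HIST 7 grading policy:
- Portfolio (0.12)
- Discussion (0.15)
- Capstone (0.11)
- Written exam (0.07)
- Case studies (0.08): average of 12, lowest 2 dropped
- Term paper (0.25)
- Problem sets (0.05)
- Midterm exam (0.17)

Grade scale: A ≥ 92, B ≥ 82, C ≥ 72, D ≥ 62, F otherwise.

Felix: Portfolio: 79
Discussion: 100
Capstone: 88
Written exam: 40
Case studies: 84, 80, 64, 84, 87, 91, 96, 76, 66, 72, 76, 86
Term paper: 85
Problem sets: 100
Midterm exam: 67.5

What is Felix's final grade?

Case studies: drop 64, 66 → average of remaining 10 = 832/10 = 83.2
Weighted total:
  Portfolio 79 × 0.12 = 9.48
  Discussion 100 × 0.15 = 15
  Capstone 88 × 0.11 = 9.68
  Written exam 40 × 0.07 = 2.8
  Case studies 83.2 × 0.08 = 6.656
  Term paper 85 × 0.25 = 21.25
  Problem sets 100 × 0.05 = 5
  Midterm exam 67.5 × 0.17 = 11.475
Sum = 81.341
81.341 is ≥ 72 and < 82 → C

C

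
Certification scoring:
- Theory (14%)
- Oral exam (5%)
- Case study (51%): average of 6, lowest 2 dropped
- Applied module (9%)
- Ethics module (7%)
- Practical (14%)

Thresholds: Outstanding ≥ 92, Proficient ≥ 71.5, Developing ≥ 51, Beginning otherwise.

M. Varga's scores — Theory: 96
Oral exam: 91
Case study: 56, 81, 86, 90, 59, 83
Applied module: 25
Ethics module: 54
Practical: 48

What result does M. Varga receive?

Case study: drop 56, 59 → average of remaining 4 = 340/4 = 85
Weighted total:
  Theory 96 × 0.14 = 13.44
  Oral exam 91 × 0.05 = 4.55
  Case study 85 × 0.51 = 43.35
  Applied module 25 × 0.09 = 2.25
  Ethics module 54 × 0.07 = 3.78
  Practical 48 × 0.14 = 6.72
Sum = 74.09
74.09 is ≥ 71.5 and < 92 → Proficient

Proficient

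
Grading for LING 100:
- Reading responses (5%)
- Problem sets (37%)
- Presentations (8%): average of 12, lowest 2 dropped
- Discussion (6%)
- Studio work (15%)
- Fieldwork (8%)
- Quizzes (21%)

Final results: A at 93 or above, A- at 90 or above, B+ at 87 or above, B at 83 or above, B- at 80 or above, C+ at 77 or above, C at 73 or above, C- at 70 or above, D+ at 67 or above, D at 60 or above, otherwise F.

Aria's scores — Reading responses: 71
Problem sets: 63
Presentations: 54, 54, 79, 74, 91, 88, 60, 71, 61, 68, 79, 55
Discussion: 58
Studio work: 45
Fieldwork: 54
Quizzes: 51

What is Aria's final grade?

F

Presentations: drop 54, 54 → average of remaining 10 = 726/10 = 72.6
Weighted total:
  Reading responses 71 × 0.05 = 3.55
  Problem sets 63 × 0.37 = 23.31
  Presentations 72.6 × 0.08 = 5.808
  Discussion 58 × 0.06 = 3.48
  Studio work 45 × 0.15 = 6.75
  Fieldwork 54 × 0.08 = 4.32
  Quizzes 51 × 0.21 = 10.71
Sum = 57.928
57.928 < 60 → F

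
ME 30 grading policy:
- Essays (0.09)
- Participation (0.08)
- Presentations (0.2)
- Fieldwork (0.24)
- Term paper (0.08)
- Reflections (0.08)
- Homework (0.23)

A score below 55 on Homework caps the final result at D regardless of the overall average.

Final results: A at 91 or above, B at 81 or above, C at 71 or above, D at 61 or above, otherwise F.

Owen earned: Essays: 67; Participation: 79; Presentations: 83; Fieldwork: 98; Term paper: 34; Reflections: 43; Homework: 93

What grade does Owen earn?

C

Homework score 93 ≥ 55: minimum met.
Weighted total:
  Essays 67 × 0.09 = 6.03
  Participation 79 × 0.08 = 6.32
  Presentations 83 × 0.2 = 16.6
  Fieldwork 98 × 0.24 = 23.52
  Term paper 34 × 0.08 = 2.72
  Reflections 43 × 0.08 = 3.44
  Homework 93 × 0.23 = 21.39
Sum = 80.02
80.02 is ≥ 71 and < 81 → C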